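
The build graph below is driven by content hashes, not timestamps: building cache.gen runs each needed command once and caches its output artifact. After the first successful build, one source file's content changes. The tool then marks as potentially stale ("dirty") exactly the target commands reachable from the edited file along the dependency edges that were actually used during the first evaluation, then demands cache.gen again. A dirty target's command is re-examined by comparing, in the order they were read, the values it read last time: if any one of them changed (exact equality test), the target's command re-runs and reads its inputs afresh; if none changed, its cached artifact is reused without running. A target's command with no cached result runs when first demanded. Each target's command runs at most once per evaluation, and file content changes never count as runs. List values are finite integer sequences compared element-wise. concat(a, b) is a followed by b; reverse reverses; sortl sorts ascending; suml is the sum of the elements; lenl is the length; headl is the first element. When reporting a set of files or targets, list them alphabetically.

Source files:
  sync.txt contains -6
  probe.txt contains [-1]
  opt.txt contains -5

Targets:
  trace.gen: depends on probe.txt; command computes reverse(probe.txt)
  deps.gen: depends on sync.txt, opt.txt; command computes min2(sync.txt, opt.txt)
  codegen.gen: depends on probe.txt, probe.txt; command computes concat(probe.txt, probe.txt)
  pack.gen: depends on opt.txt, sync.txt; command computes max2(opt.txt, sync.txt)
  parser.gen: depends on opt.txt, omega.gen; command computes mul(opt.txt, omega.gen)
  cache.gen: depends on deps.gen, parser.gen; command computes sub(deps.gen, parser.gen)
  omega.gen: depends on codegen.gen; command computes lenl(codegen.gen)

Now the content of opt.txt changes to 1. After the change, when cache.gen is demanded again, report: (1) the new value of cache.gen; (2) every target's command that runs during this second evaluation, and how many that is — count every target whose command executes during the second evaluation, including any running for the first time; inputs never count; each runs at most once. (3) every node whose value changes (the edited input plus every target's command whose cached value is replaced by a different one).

Initial pass — values computed on the first demand:
  codegen.gen = concat([-1], [-1]) = [-1, -1]
  deps.gen = min2(-6, -5) = -6
  omega.gen = lenl([-1, -1]) = 2
  parser.gen = mul(-5, 2) = -10
  cache.gen = sub(-6, -10) = 4

Second demand — change propagation:
  deps.gen: re-runs because opt.txt -5->1; new result -6 (unchanged).
  parser.gen: re-runs because opt.txt -5->1; new result 2.
  cache.gen: re-runs because parser.gen -10->2; new result -8.

cache.gen now evaluates to -8.
Run set: cache.gen, deps.gen, parser.gen (3 run).
Changed values: cache.gen, opt.txt, parser.gen.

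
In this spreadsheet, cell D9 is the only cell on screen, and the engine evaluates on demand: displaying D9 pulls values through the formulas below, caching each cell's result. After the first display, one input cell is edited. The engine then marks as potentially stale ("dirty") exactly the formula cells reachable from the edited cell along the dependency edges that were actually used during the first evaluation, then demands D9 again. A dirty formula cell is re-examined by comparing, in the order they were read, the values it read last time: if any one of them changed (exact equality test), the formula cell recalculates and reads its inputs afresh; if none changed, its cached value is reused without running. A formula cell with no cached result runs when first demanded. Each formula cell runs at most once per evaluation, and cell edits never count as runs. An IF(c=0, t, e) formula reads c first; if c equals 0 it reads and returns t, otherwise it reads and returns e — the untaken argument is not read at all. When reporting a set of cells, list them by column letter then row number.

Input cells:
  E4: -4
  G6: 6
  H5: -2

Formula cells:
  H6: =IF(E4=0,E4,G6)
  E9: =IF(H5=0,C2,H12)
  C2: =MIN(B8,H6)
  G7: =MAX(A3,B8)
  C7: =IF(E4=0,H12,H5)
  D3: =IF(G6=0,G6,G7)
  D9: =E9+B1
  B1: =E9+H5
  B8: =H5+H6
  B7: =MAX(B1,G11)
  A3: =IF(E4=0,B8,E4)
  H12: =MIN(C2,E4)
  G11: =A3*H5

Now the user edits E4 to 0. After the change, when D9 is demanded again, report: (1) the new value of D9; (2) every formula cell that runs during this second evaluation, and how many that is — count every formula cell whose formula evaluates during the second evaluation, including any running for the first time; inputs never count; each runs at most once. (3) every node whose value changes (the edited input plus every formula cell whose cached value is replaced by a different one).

D9 now evaluates to -6.
Run set: B1, B8, C2, D9, E9, H6, H12 (7 run).
Changed values: B1, B8, C2, D9, E4, E9, H6, H12.

Initial pass — values computed on the first demand:
  H6 = IF(E4=0: E4=-4 -> else branch G6) = 6
  B8 = -2 + 6 = 4
  C2 = MIN(4, 6) = 4
  H12 = MIN(4, -4) = -4
  E9 = IF(H5=0: H5=-2 -> else branch H12) = -4
  B1 = -4 + -2 = -6
  D9 = -4 + -6 = -10

Second demand — change propagation:
  H6: re-runs because E4 -4->0; new result 0.
  B8: re-runs because H6 6->0; new result -2.
  C2: re-runs because B8 4->-2; H6 6->0; new result -2.
  H12: re-runs because C2 4->-2; E4 -4->0; new result -2.
  E9: re-runs because H12 -4->-2; new result -2.
  B1: re-runs because E9 -4->-2; new result -4.
  D9: re-runs because E9 -4->-2; B1 -6->-4; new result -6.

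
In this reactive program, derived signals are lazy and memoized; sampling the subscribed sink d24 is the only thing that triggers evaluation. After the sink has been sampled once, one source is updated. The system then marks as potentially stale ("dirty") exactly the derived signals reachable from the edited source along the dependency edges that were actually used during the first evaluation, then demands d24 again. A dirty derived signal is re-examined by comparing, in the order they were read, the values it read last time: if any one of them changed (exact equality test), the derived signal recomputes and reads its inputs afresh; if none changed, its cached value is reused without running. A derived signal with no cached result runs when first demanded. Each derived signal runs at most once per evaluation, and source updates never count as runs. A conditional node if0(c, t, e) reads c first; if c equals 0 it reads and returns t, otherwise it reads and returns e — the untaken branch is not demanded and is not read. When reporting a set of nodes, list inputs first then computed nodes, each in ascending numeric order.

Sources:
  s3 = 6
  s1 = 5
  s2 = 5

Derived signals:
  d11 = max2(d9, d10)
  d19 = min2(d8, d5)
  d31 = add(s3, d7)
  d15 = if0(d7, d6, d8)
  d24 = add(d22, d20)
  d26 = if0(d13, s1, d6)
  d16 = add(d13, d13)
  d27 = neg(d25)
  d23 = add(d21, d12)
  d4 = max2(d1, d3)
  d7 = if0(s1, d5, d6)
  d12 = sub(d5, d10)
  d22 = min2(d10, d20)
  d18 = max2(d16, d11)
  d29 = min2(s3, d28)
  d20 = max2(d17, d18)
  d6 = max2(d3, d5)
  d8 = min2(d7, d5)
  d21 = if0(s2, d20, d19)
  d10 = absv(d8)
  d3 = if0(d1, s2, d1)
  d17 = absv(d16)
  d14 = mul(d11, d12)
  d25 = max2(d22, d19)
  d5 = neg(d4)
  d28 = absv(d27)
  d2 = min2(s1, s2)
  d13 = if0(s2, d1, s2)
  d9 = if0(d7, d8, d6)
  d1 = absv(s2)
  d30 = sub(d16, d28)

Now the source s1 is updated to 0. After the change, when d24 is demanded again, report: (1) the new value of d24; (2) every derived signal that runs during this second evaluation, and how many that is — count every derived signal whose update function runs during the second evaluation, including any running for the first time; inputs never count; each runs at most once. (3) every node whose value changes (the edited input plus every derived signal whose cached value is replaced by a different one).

First demand of the output computes:
  d1 = absv(5) = 5
  d3 = if0(d1=5 -> else branch d1) = 5
  d4 = max2(5, 5) = 5
  d5 = neg(5) = -5
  d6 = max2(5, -5) = 5
  d7 = if0(s1=5 -> else branch d6) = 5
  d8 = min2(5, -5) = -5
  d9 = if0(d7=5 -> else branch d6) = 5
  d10 = absv(-5) = 5
  d11 = max2(5, 5) = 5
  d13 = if0(s2=5 -> else branch s2) = 5
  d16 = add(5, 5) = 10
  d17 = absv(10) = 10
  d18 = max2(10, 5) = 10
  d20 = max2(10, 10) = 10
  d22 = min2(5, 10) = 5
  d24 = add(5, 10) = 15

After the edit, cleaning proceeds:
  d7: a read changed (s1 5->0) — executes, giving -5.
  d8: a read changed (d7 5->-5) — executes, giving -5 — identical to its old value.
  d9: a read changed (d7 5->-5) — executes, giving 5 — identical to its old value.
  d10: dirty, but its reads are unchanged (d8 unchanged); cached 5 stands.
  d11: dirty, but its reads are unchanged (d9 unchanged, d10 unchanged); cached 5 stands.
  d18: dirty, but its reads are unchanged (d16 unchanged, d11 unchanged); cached 10 stands.
  d20: dirty, but its reads are unchanged (d17 unchanged, d18 unchanged); cached 10 stands.
  d22: dirty, but its reads are unchanged (d10 unchanged, d20 unchanged); cached 5 stands.
  d24: dirty, but its reads are unchanged (d22 unchanged, d20 unchanged); cached 15 stands.

Note where the cutoff bites: d10 is checked, finds nothing changed, and keeps its cache.

Demanding d24 again yields 15.
3 derived signals run: d7, d8, d9.
The nodes whose values change: s1, d7.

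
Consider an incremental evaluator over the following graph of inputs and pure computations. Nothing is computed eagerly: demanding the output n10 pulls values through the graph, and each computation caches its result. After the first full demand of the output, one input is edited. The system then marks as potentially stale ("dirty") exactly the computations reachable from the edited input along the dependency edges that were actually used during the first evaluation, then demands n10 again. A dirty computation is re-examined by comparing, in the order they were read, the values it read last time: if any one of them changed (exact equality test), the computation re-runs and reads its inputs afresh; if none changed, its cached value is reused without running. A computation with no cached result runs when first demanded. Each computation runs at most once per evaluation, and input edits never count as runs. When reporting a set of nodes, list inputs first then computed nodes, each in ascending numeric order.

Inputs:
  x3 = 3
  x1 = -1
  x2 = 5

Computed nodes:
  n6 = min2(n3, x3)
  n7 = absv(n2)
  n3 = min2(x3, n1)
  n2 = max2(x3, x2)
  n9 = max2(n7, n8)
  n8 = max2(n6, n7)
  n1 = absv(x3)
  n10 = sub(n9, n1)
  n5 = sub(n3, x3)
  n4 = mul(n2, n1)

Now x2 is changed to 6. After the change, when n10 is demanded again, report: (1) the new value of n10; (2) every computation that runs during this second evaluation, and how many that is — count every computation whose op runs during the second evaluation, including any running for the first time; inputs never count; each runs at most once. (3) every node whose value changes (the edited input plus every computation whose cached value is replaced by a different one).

n10 now evaluates to 3.
Run set: n2, n7, n8, n9, n10 (5 run).
Changed values: x2, n2, n7, n8, n9, n10.

Initial pass — values computed on the first demand:
  n1 = absv(3) = 3
  n2 = max2(3, 5) = 5
  n3 = min2(3, 3) = 3
  n6 = min2(3, 3) = 3
  n7 = absv(5) = 5
  n8 = max2(3, 5) = 5
  n9 = max2(5, 5) = 5
  n10 = sub(5, 3) = 2

Second demand — change propagation:
  n2: re-runs because x2 5->6; new result 6.
  n7: re-runs because n2 5->6; new result 6.
  n8: re-runs because n7 5->6; new result 6.
  n9: re-runs because n7 5->6; n8 5->6; new result 6.
  n10: re-runs because n9 5->6; new result 3.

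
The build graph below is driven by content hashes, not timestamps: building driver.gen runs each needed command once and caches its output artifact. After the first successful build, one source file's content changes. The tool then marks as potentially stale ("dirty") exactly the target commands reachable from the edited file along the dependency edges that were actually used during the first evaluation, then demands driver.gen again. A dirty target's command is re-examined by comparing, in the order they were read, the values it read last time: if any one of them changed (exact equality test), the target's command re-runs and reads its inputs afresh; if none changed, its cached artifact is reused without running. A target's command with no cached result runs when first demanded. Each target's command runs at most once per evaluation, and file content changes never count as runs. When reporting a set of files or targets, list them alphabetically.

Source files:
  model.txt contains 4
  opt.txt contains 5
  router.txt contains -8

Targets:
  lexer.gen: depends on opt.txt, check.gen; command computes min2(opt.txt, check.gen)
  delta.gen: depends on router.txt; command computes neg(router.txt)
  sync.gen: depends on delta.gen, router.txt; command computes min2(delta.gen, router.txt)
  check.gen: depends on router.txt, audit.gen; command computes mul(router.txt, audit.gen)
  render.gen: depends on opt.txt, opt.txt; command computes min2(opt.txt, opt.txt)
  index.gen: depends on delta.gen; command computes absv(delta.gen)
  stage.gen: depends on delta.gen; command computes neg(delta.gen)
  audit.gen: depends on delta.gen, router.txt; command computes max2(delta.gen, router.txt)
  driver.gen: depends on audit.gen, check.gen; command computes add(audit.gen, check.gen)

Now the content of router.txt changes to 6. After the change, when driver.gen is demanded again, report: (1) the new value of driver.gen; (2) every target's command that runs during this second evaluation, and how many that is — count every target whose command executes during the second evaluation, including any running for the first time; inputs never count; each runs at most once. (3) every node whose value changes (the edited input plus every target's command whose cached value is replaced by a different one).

driver.gen now evaluates to 42.
Run set: audit.gen, check.gen, delta.gen, driver.gen (4 run).
Changed values: audit.gen, check.gen, delta.gen, driver.gen, router.txt.

Initial pass — values computed on the first demand:
  delta.gen = neg(-8) = 8
  audit.gen = max2(8, -8) = 8
  check.gen = mul(-8, 8) = -64
  driver.gen = add(8, -64) = -56

Second demand — change propagation:
  delta.gen: re-runs because router.txt -8->6; new result -6.
  audit.gen: re-runs because delta.gen 8->-6; router.txt -8->6; new result 6.
  check.gen: re-runs because router.txt -8->6; audit.gen 8->6; new result 36.
  driver.gen: re-runs because audit.gen 8->6; check.gen -64->36; new result 42.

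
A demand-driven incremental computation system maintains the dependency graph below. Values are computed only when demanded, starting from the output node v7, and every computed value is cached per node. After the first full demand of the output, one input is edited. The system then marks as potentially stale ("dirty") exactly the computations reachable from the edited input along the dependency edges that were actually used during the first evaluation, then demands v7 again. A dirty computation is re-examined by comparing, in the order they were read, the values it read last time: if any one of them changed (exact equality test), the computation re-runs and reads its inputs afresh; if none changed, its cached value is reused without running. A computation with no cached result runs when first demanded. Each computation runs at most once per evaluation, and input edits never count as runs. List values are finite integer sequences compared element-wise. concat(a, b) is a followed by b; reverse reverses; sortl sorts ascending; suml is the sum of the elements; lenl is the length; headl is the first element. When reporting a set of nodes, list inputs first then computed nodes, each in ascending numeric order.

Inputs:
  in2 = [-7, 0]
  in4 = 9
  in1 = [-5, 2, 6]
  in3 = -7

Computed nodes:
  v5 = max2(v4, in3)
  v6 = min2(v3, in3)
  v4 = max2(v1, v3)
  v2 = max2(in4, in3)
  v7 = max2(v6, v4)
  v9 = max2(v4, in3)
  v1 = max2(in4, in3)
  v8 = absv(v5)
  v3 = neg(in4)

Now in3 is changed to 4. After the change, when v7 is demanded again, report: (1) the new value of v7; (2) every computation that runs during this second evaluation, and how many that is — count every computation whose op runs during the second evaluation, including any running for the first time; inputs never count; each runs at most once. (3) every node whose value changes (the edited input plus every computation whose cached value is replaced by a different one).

First evaluation (everything demanded from the output):
  v1 = max2(9, -7) = 9
  v3 = neg(9) = -9
  v4 = max2(9, -9) = 9
  v6 = min2(-9, -7) = -9
  v7 = max2(-9, 9) = 9

Propagation after the edit:
  v1: runs — in3 -7->4; result 9 (same value as before).
  v4: checked — values it read are unchanged (v1 unchanged, v3 unchanged); reused cached 9 without running.
  v6: runs — in3 -7->4; result -9 (same value as before).
  v7: checked — values it read are unchanged (v6 unchanged, v4 unchanged); reused cached 9 without running.

Key observation: the cutoff stops propagation at v4 — its inputs' values are unchanged, so it reuses its cache.

New value of v7: 9.
Computations that run: v1, v6 — 2 in total.
Values that change: in3.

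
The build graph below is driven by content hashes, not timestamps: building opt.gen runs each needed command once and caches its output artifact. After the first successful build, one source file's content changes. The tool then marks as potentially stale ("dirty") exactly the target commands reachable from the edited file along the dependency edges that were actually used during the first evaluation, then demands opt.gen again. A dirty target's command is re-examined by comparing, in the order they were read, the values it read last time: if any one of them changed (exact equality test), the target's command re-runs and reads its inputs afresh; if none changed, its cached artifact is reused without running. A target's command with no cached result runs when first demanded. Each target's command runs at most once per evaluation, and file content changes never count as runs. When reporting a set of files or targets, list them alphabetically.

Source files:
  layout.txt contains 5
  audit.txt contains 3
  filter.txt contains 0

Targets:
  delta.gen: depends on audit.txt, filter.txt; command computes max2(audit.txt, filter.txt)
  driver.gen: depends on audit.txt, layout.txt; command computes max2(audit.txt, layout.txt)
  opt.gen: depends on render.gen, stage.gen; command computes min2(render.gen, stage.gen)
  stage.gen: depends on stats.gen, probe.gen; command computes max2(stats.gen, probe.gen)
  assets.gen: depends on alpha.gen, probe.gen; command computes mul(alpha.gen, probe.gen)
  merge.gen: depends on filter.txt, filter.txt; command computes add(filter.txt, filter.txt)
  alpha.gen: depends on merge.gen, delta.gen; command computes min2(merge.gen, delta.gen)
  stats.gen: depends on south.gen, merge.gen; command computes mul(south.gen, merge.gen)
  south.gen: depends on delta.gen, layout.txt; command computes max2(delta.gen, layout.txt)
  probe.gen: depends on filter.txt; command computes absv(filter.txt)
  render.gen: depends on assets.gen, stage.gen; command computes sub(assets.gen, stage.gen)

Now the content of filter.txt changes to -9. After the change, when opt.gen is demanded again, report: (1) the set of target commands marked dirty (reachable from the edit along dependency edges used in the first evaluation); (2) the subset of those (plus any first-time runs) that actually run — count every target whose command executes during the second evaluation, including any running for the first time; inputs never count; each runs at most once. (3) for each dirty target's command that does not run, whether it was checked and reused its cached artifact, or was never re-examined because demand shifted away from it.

Dirty set: alpha.gen, assets.gen, delta.gen, merge.gen, opt.gen, probe.gen, render.gen, south.gen, stage.gen, stats.gen.
Run set: alpha.gen, assets.gen, delta.gen, merge.gen, opt.gen, probe.gen, render.gen, stage.gen, stats.gen (9 run).
Re-examined without running (cache reused): south.gen.
The important point: at south.gen every value read last time is unchanged, so the dirty flag clears without a run.

Initial pass — values computed on the first demand:
  delta.gen = max2(3, 0) = 3
  merge.gen = add(0, 0) = 0
  alpha.gen = min2(0, 3) = 0
  probe.gen = absv(0) = 0
  assets.gen = mul(0, 0) = 0
  south.gen = max2(3, 5) = 5
  stats.gen = mul(5, 0) = 0
  stage.gen = max2(0, 0) = 0
  render.gen = sub(0, 0) = 0
  opt.gen = min2(0, 0) = 0

Second demand — change propagation:
  delta.gen: re-runs because filter.txt 0->-9; new result 3 (unchanged).
  merge.gen: re-runs because filter.txt 0->-9; filter.txt 0->-9; new result -18.
  alpha.gen: re-runs because merge.gen 0->-18; new result -18.
  probe.gen: re-runs because filter.txt 0->-9; new result 9.
  assets.gen: re-runs because alpha.gen 0->-18; probe.gen 0->9; new result -162.
  south.gen: re-examined; everything it read last time is the same (delta.gen unchanged, layout.txt unchanged) — cache 5 kept, no run.
  stats.gen: re-runs because merge.gen 0->-18; new result -90.
  stage.gen: re-runs because stats.gen 0->-90; probe.gen 0->9; new result 9.
  render.gen: re-runs because assets.gen 0->-162; stage.gen 0->9; new result -171.
  opt.gen: re-runs because render.gen 0->-171; stage.gen 0->9; new result -171.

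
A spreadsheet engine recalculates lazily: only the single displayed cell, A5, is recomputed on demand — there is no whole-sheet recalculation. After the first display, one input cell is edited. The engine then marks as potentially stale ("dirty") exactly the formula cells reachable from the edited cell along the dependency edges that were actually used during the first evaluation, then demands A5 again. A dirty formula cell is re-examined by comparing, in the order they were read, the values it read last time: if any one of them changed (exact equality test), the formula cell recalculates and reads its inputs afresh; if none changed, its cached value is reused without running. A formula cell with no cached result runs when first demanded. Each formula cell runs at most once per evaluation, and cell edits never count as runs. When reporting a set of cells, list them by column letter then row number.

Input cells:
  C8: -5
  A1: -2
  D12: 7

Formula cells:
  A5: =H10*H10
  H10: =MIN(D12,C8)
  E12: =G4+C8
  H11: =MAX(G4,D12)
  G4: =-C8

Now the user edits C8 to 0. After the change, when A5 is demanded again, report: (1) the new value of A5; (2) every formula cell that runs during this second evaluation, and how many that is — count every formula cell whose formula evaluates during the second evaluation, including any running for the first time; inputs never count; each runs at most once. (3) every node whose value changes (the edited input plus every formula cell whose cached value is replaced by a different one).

New value of A5: 0.
Formula cells that run: A5, H10 — 2 in total.
Values that change: A5, C8, H10.

First evaluation (everything demanded from the output):
  H10 = MIN(7, -5) = -5
  A5 = -5 * -5 = 25

Propagation after the edit:
  H10: runs — C8 -5->0; result 0.
  A5: runs — H10 -5->0; H10 -5->0; result 0.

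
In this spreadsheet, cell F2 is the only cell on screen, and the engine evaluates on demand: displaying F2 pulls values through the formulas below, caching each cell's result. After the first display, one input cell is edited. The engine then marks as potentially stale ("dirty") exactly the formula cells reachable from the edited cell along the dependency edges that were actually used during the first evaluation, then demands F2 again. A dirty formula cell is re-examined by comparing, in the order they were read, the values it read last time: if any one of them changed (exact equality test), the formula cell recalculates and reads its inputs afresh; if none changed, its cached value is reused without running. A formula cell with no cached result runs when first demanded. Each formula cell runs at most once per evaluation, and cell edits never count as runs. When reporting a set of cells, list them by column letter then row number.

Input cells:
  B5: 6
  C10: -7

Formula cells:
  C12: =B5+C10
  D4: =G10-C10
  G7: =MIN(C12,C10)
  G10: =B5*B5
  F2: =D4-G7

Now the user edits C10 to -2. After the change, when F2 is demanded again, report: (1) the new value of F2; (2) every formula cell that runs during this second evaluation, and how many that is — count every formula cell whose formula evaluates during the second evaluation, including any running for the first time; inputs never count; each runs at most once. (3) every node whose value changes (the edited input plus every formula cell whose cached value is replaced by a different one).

F2 now evaluates to 40.
Run set: C12, D4, F2, G7 (4 run).
Changed values: C10, C12, D4, F2, G7.

Initial pass — values computed on the first demand:
  C12 = 6 + -7 = -1
  G7 = MIN(-1, -7) = -7
  G10 = 6 * 6 = 36
  D4 = 36 - -7 = 43
  F2 = 43 - -7 = 50

Second demand — change propagation:
  C12: re-runs because C10 -7->-2; new result 4.
  D4: re-runs because C10 -7->-2; new result 38.
  G7: re-runs because C12 -1->4; C10 -7->-2; new result -2.
  F2: re-runs because D4 43->38; G7 -7->-2; new result 40.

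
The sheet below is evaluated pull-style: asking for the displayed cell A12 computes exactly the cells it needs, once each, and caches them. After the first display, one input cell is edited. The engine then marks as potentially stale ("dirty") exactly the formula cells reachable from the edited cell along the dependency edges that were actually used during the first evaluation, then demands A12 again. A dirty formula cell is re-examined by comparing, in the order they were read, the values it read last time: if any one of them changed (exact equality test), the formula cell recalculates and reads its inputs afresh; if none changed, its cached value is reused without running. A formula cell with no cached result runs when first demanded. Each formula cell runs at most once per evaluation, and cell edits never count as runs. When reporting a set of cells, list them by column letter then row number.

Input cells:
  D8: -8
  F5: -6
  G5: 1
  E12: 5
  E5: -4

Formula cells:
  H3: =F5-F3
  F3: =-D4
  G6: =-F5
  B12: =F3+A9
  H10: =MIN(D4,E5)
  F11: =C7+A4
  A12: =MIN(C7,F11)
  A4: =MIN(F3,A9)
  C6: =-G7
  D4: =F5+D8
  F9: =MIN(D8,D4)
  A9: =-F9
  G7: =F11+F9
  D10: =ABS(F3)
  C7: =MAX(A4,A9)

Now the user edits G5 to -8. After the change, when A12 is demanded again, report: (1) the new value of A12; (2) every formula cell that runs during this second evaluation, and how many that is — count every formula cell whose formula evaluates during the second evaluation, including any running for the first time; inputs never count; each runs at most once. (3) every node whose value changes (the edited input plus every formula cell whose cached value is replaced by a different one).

Demanding A12 again yields 14.
0 formula cells run: none.
The nodes whose values change: G5.
Note the shortcut — nothing in the graph depends on G5 at all, so no recomputation happens.

First demand of the output computes:
  D4 = -6 + -8 = -14
  F3 = -(-14) = 14
  F9 = MIN(-8, -14) = -14
  A9 = -(-14) = 14
  A4 = MIN(14, 14) = 14
  C7 = MAX(14, 14) = 14
  F11 = 14 + 14 = 28
  A12 = MIN(14, 28) = 14

After the edit, cleaning proceeds:
  no node depends on G5 at all; the second demand re-runs nothing.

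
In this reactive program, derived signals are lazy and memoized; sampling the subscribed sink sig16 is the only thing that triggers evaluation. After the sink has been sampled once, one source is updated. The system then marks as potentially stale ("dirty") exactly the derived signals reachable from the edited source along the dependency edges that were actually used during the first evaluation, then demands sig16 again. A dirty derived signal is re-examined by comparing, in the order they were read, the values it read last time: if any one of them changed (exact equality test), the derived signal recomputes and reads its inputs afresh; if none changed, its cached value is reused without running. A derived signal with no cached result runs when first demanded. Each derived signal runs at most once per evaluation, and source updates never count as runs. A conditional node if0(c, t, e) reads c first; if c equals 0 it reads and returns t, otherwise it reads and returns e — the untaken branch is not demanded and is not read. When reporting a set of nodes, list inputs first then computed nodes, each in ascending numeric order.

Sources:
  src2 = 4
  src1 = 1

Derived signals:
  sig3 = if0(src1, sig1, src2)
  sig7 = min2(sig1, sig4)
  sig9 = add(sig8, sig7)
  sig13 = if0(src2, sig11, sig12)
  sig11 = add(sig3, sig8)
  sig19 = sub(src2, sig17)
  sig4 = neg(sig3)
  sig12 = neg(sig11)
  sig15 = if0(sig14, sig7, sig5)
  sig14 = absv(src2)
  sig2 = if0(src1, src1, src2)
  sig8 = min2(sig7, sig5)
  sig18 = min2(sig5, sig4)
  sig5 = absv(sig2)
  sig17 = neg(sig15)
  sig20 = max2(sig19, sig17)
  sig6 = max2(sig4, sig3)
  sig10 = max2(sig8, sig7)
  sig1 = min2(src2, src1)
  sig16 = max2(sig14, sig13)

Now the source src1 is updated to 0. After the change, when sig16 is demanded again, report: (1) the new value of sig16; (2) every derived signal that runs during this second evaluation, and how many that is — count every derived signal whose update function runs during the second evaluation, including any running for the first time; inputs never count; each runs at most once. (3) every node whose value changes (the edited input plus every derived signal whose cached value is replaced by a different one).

Demanding sig16 again yields 4.
8 derived signals run: sig1, sig2, sig3, sig4, sig5, sig7, sig8, sig11.
The nodes whose values change: src1, sig1, sig2, sig3, sig4, sig5, sig7, sig8.
Note the absorption at sig11: it re-runs yet its value is the same, leaving the output's value untouched.

First demand of the output computes:
  sig1 = min2(4, 1) = 1
  sig2 = if0(src1=1 -> else branch src2) = 4
  sig3 = if0(src1=1 -> else branch src2) = 4
  sig4 = neg(4) = -4
  sig5 = absv(4) = 4
  sig7 = min2(1, -4) = -4
  sig8 = min2(-4, 4) = -4
  sig11 = add(4, -4) = 0
  sig12 = neg(0) = 0
  sig13 = if0(src2=4 -> else branch sig12) = 0
  sig14 = absv(4) = 4
  sig16 = max2(4, 0) = 4

After the edit, cleaning proceeds:
  sig1: a read changed (src1 1->0) — executes, giving 0.
  sig2: a read changed (src1 1->0) — executes, giving 0.
  sig3: a read changed (src1 1->0) — executes, giving 0.
  sig4: a read changed (sig3 4->0) — executes, giving 0.
  sig5: a read changed (sig2 4->0) — executes, giving 0.
  sig7: a read changed (sig1 1->0; sig4 -4->0) — executes, giving 0.
  sig8: a read changed (sig7 -4->0; sig5 4->0) — executes, giving 0.
  sig11: a read changed (sig3 4->0; sig8 -4->0) — executes, giving 0 — identical to its old value.
  sig12: dirty, but its reads are unchanged (sig11 unchanged); cached 0 stands.
  sig13: dirty, but its reads are unchanged (src2 unchanged, sig12 unchanged); cached 0 stands.
  sig16: dirty, but its reads are unchanged (sig14 unchanged, sig13 unchanged); cached 4 stands.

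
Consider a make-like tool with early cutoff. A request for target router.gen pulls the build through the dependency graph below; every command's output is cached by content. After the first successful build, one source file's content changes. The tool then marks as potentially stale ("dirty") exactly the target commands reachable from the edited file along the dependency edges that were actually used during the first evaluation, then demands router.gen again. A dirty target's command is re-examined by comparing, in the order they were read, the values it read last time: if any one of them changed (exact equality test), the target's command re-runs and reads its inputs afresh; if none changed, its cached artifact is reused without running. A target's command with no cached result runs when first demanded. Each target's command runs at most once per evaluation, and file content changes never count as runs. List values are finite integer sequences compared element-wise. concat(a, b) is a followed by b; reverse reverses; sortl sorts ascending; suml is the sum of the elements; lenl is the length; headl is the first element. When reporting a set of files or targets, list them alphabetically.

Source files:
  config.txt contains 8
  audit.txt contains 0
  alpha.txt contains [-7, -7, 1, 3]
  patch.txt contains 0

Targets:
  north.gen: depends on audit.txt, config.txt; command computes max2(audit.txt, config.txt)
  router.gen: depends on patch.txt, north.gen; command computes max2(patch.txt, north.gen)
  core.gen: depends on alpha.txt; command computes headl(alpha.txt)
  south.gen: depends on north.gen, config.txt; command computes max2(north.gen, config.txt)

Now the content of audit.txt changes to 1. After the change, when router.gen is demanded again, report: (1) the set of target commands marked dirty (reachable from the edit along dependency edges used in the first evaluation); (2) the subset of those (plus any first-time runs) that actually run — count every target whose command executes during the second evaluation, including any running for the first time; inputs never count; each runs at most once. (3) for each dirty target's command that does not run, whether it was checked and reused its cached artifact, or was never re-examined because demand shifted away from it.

The edit dirties: north.gen, router.gen.
1 target commands run: north.gen.
Cache hits after checking: router.gen.
Note the absorption at north.gen: it re-runs yet its value is the same, leaving the output's value untouched.

First demand of the output computes:
  north.gen = max2(0, 8) = 8
  router.gen = max2(0, 8) = 8

After the edit, cleaning proceeds:
  north.gen: a read changed (audit.txt 0->1) — executes, giving 8 — identical to its old value.
  router.gen: dirty, but its reads are unchanged (patch.txt unchanged, north.gen unchanged); cached 8 stands.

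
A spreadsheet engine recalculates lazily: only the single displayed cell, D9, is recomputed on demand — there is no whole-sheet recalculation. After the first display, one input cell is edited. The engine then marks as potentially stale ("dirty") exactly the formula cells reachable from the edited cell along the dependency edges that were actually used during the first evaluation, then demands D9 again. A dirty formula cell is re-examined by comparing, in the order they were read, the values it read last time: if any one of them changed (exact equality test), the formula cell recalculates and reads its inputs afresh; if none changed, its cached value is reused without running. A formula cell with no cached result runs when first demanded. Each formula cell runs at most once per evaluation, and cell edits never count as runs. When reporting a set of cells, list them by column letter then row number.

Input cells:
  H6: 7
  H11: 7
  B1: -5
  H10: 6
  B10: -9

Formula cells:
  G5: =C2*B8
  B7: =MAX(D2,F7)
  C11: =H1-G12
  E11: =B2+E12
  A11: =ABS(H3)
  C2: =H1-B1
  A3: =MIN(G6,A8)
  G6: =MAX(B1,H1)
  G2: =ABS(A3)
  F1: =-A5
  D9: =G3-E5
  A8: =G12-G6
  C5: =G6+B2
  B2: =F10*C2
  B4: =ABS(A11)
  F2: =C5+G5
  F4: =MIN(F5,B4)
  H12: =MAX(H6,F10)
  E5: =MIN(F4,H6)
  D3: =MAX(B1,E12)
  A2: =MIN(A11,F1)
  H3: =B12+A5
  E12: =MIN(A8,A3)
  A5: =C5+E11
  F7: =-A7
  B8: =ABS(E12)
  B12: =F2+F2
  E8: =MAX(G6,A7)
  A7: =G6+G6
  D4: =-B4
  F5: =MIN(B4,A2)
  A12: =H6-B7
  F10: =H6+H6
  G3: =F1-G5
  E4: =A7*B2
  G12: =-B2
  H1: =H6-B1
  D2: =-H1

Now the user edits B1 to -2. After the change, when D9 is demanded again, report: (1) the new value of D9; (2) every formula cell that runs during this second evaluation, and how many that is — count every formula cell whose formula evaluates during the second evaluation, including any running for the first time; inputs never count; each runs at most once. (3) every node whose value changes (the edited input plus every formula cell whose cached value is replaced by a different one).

New value of D9: -1793.
Formula cells that run: A2, A3, A5, A8, A11, B2, B4, B8, B12, C2, C5, D9, E5, E11, E12, F1, F2, F4, F5, G3, G5, G6, G12, H1, H3 — 25 in total.
Values that change: A2, A3, A5, A8, A11, B1, B2, B4, B8, B12, C2, C5, D9, E5, E11, E12, F1, F2, F4, F5, G3, G5, G6, G12, H1, H3.

First evaluation (everything demanded from the output):
  F10 = 7 + 7 = 14
  H1 = 7 - -5 = 12
  C2 = 12 - -5 = 17
  B2 = 14 * 17 = 238
  G6 = MAX(-5, 12) = 12
  C5 = 12 + 238 = 250
  G12 = -(238) = -238
  A8 = -238 - 12 = -250
  A3 = MIN(12, -250) = -250
  E12 = MIN(-250, -250) = -250
  B8 = ABS(-250) = 250
  E11 = 238 + -250 = -12
  A5 = 250 + -12 = 238
  F1 = -(238) = -238
  G5 = 17 * 250 = 4250
  F2 = 250 + 4250 = 4500
  B12 = 4500 + 4500 = 9000
  G3 = -238 - 4250 = -4488
  H3 = 9000 + 238 = 9238
  A11 = ABS(9238) = 9238
  A2 = MIN(9238, -238) = -238
  B4 = ABS(9238) = 9238
  F5 = MIN(9238, -238) = -238
  F4 = MIN(-238, 9238) = -238
  E5 = MIN(-238, 7) = -238
  D9 = -4488 - -238 = -4250

Propagation after the edit:
  H1: runs — B1 -5->-2; result 9.
  C2: runs — H1 12->9; B1 -5->-2; result 11.
  B2: runs — C2 17->11; result 154.
  G6: runs — B1 -5->-2; H1 12->9; result 9.
  C5: runs — G6 12->9; B2 238->154; result 163.
  G12: runs — B2 238->154; result -154.
  A8: runs — G12 -238->-154; G6 12->9; result -163.
  A3: runs — G6 12->9; A8 -250->-163; result -163.
  E12: runs — A8 -250->-163; A3 -250->-163; result -163.
  B8: runs — E12 -250->-163; result 163.
  E11: runs — B2 238->154; E12 -250->-163; result -9.
  A5: runs — C5 250->163; E11 -12->-9; result 154.
  F1: runs — A5 238->154; result -154.
  G5: runs — C2 17->11; B8 250->163; result 1793.
  F2: runs — C5 250->163; G5 4250->1793; result 1956.
  B12: runs — F2 4500->1956; F2 4500->1956; result 3912.
  G3: runs — F1 -238->-154; G5 4250->1793; result -1947.
  H3: runs — B12 9000->3912; A5 238->154; result 4066.
  A11: runs — H3 9238->4066; result 4066.
  A2: runs — A11 9238->4066; F1 -238->-154; result -154.
  B4: runs — A11 9238->4066; result 4066.
  F5: runs — B4 9238->4066; A2 -238->-154; result -154.
  F4: runs — F5 -238->-154; B4 9238->4066; result -154.
  E5: runs — F4 -238->-154; result -154.
  D9: runs — G3 -4488->-1947; E5 -238->-154; result -1793.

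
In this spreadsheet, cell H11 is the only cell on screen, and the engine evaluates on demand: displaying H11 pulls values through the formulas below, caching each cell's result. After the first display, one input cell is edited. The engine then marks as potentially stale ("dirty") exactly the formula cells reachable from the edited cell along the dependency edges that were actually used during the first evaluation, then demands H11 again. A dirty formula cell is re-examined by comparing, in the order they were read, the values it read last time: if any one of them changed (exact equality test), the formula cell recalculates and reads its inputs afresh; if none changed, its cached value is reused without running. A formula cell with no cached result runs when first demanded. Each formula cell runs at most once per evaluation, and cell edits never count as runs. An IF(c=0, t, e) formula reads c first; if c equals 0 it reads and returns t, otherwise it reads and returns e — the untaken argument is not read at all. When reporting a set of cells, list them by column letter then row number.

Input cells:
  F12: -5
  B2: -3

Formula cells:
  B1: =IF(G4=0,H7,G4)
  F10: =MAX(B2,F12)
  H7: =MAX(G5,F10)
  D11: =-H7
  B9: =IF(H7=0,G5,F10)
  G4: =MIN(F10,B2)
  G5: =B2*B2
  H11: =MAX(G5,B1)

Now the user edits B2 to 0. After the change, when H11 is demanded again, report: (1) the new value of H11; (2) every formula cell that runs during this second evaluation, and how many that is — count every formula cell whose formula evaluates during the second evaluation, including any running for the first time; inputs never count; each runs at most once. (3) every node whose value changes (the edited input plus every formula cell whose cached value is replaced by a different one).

H11 now evaluates to 0.
Run set: B1, F10, G4, G5, H7, H11 (6 run).
Changed values: B1, B2, F10, G4, G5, H11.
The important point: the flipped condition pulls in fresh nodes; H7 runs for the first time.

Initial pass — values computed on the first demand:
  F10 = MAX(-3, -5) = -3
  G4 = MIN(-3, -3) = -3
  B1 = IF(G4=0: G4=-3 -> else branch G4) = -3
  G5 = -3 * -3 = 9
  H11 = MAX(9, -3) = 9

Second demand — change propagation:
  F10: re-runs because B2 -3->0; new result 0.
  G4: re-runs because F10 -3->0; B2 -3->0; new result 0.
  G5: re-runs because B2 -3->0; B2 -3->0; new result 0.
  H7: newly demanded (no cache) — executes and yields 0.
  B1: re-runs because G4 -3->0; G4 -3->0; new result 0.
  H11: re-runs because G5 9->0; B1 -3->0; new result 0.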